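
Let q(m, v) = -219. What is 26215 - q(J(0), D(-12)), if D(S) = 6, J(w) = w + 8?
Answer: 26434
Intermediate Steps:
J(w) = 8 + w
26215 - q(J(0), D(-12)) = 26215 - 1*(-219) = 26215 + 219 = 26434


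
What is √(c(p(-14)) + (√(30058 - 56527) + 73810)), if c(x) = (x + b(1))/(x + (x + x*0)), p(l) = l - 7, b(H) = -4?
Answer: √(130201890 + 5292*I*√2941)/42 ≈ 271.68 + 0.29942*I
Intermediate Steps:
p(l) = -7 + l
c(x) = (-4 + x)/(2*x) (c(x) = (x - 4)/(x + (x + x*0)) = (-4 + x)/(x + (x + 0)) = (-4 + x)/(x + x) = (-4 + x)/((2*x)) = (-4 + x)*(1/(2*x)) = (-4 + x)/(2*x))
√(c(p(-14)) + (√(30058 - 56527) + 73810)) = √((-4 + (-7 - 14))/(2*(-7 - 14)) + (√(30058 - 56527) + 73810)) = √((½)*(-4 - 21)/(-21) + (√(-26469) + 73810)) = √((½)*(-1/21)*(-25) + (3*I*√2941 + 73810)) = √(25/42 + (73810 + 3*I*√2941)) = √(3100045/42 + 3*I*√2941)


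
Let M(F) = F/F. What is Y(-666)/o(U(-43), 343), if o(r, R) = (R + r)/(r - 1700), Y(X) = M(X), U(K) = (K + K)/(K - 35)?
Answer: -66257/13420 ≈ -4.9372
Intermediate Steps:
U(K) = 2*K/(-35 + K) (U(K) = (2*K)/(-35 + K) = 2*K/(-35 + K))
M(F) = 1
Y(X) = 1
o(r, R) = (R + r)/(-1700 + r)
Y(-666)/o(U(-43), 343) = 1/((343 + 2*(-43)/(-35 - 43))/(-1700 + 2*(-43)/(-35 - 43))) = 1/((343 + 2*(-43)/(-78))/(-1700 + 2*(-43)/(-78))) = 1/((343 + 2*(-43)*(-1/78))/(-1700 + 2*(-43)*(-1/78))) = 1/((343 + 43/39)/(-1700 + 43/39)) = 1/((13420/39)/(-66257/39)) = 1/(-39/66257*13420/39) = 1/(-13420/66257) = 1*(-66257/13420) = -66257/13420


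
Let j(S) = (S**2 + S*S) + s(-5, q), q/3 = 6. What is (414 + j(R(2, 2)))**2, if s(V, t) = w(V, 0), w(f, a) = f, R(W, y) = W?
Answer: 173889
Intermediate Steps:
q = 18 (q = 3*6 = 18)
s(V, t) = V
j(S) = -5 + 2*S**2 (j(S) = (S**2 + S*S) - 5 = (S**2 + S**2) - 5 = 2*S**2 - 5 = -5 + 2*S**2)
(414 + j(R(2, 2)))**2 = (414 + (-5 + 2*2**2))**2 = (414 + (-5 + 2*4))**2 = (414 + (-5 + 8))**2 = (414 + 3)**2 = 417**2 = 173889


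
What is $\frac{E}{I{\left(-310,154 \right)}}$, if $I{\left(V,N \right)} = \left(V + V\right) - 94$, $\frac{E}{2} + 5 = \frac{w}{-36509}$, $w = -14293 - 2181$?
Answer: $\frac{55357}{4344571} \approx 0.012742$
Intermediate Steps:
$w = -16474$ ($w = -14293 - 2181 = -16474$)
$E = - \frac{332142}{36509}$ ($E = -10 + 2 \left(- \frac{16474}{-36509}\right) = -10 + 2 \left(\left(-16474\right) \left(- \frac{1}{36509}\right)\right) = -10 + 2 \cdot \frac{16474}{36509} = -10 + \frac{32948}{36509} = - \frac{332142}{36509} \approx -9.0975$)
$I{\left(V,N \right)} = -94 + 2 V$ ($I{\left(V,N \right)} = 2 V - 94 = -94 + 2 V$)
$\frac{E}{I{\left(-310,154 \right)}} = - \frac{332142}{36509 \left(-94 + 2 \left(-310\right)\right)} = - \frac{332142}{36509 \left(-94 - 620\right)} = - \frac{332142}{36509 \left(-714\right)} = \left(- \frac{332142}{36509}\right) \left(- \frac{1}{714}\right) = \frac{55357}{4344571}$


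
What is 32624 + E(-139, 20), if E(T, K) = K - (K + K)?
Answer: 32604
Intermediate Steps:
E(T, K) = -K (E(T, K) = K - 2*K = -K)
32624 + E(-139, 20) = 32624 - 1*20 = 32624 - 20 = 32604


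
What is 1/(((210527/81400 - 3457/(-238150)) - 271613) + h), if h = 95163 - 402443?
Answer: -35246200/20403686786773 ≈ -1.7274e-6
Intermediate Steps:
h = -307280
1/(((210527/81400 - 3457/(-238150)) - 271613) + h) = 1/(((210527/81400 - 3457/(-238150)) - 271613) - 307280) = 1/(((210527*(1/81400) - 3457*(-1/238150)) - 271613) - 307280) = 1/(((210527/81400 + 3457/238150) - 271613) - 307280) = 1/((91669827/35246200 - 271613) - 307280) = 1/(-9573234450773/35246200 - 307280) = 1/(-20403686786773/35246200) = -35246200/20403686786773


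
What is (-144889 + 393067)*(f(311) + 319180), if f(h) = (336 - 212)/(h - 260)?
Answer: 1346638976704/17 ≈ 7.9214e+10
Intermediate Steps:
f(h) = 124/(-260 + h)
(-144889 + 393067)*(f(311) + 319180) = (-144889 + 393067)*(124/(-260 + 311) + 319180) = 248178*(124/51 + 319180) = 248178*(16278304/51) = 1346638976704/17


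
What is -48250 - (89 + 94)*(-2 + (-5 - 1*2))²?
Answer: -63073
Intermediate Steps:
-48250 - (89 + 94)*(-2 + (-5 - 1*2))² = -48250 - 183*(-2 + (-5 - 2))² = -48250 - 183*(-2 - 7)² = -48250 - 183*(-9)² = -48250 - 183*81 = -48250 - 1*14823 = -48250 - 14823 = -63073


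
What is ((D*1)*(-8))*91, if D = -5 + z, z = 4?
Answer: 728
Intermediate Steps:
D = -1 (D = -5 + 4 = -1)
((D*1)*(-8))*91 = (-1*1*(-8))*91 = -1*(-8)*91 = 8*91 = 728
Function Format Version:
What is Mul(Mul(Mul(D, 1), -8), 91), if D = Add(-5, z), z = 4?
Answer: 728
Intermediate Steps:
D = -1 (D = Add(-5, 4) = -1)
Mul(Mul(Mul(D, 1), -8), 91) = Mul(Mul(Mul(-1, 1), -8), 91) = Mul(Mul(-1, -8), 91) = Mul(8, 91) = 728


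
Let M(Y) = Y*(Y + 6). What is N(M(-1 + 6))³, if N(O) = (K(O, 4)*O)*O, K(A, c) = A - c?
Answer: 3671864659546875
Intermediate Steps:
M(Y) = Y*(6 + Y)
N(O) = O²*(-4 + O) (N(O) = ((O - 1*4)*O)*O = ((O - 4)*O)*O = ((-4 + O)*O)*O = (O*(-4 + O))*O = O²*(-4 + O))
N(M(-1 + 6))³ = (((-1 + 6)*(6 + (-1 + 6)))²*(-4 + (-1 + 6)*(6 + (-1 + 6))))³ = ((5*(6 + 5))²*(-4 + 5*(6 + 5)))³ = ((5*11)²*(-4 + 5*11))³ = (55²*(-4 + 55))³ = (3025*51)³ = 154275³ = 3671864659546875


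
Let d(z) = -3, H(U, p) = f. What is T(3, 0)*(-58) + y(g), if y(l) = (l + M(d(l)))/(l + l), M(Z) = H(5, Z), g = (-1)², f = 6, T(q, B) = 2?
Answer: -225/2 ≈ -112.50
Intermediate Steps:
H(U, p) = 6
g = 1
M(Z) = 6
y(l) = (6 + l)/(2*l) (y(l) = (l + 6)/(l + l) = (6 + l)/((2*l)) = (6 + l)*(1/(2*l)) = (6 + l)/(2*l))
T(3, 0)*(-58) + y(g) = 2*(-58) + (½)*(6 + 1)/1 = -116 + (½)*1*7 = -116 + 7/2 = -225/2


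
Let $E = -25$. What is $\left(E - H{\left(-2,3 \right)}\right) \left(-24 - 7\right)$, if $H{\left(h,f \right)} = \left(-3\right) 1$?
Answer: $682$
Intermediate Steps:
$H{\left(h,f \right)} = -3$
$\left(E - H{\left(-2,3 \right)}\right) \left(-24 - 7\right) = \left(-25 - -3\right) \left(-24 - 7\right) = \left(-25 + 3\right) \left(-31\right) = \left(-22\right) \left(-31\right) = 682$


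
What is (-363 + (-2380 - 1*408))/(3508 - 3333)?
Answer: -3151/175 ≈ -18.006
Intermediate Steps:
(-363 + (-2380 - 1*408))/(3508 - 3333) = (-363 + (-2380 - 408))/175 = (-363 - 2788)*(1/175) = -3151*1/175 = -3151/175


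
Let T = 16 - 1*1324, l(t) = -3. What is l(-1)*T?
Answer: 3924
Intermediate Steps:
T = -1308 (T = 16 - 1324 = -1308)
l(-1)*T = -3*(-1308) = 3924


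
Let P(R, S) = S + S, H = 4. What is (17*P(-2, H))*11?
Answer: 1496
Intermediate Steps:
P(R, S) = 2*S
(17*P(-2, H))*11 = (17*(2*4))*11 = (17*8)*11 = 136*11 = 1496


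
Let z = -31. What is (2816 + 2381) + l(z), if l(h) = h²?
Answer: 6158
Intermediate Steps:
(2816 + 2381) + l(z) = (2816 + 2381) + (-31)² = 5197 + 961 = 6158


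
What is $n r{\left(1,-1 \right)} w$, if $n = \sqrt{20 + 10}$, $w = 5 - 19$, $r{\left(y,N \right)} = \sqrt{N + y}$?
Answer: $0$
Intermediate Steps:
$w = -14$ ($w = 5 - 19 = -14$)
$n = \sqrt{30} \approx 5.4772$
$n r{\left(1,-1 \right)} w = \sqrt{30} \sqrt{-1 + 1} \left(-14\right) = \sqrt{30} \sqrt{0} \left(-14\right) = \sqrt{30} \cdot 0 \left(-14\right) = 0 \left(-14\right) = 0$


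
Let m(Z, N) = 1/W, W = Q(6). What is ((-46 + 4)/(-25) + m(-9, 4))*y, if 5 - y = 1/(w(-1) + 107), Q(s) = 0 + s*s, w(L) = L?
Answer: 15341/1800 ≈ 8.5228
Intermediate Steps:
Q(s) = s² (Q(s) = 0 + s² = s²)
W = 36 (W = 6² = 36)
y = 529/106 (y = 5 - 1/(-1 + 107) = 5 - 1/106 = 529/106 ≈ 4.9906)
m(Z, N) = 1/36
((-46 + 4)/(-25) + m(-9, 4))*y = ((-46 + 4)/(-25) + 1/36)*(529/106) = (-42*(-1/25) + 1/36)*(529/106) = (42/25 + 1/36)*(529/106) = (1537/900)*(529/106) = 15341/1800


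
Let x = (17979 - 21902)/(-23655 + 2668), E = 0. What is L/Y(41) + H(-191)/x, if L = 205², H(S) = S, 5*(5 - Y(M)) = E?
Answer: 28964298/3923 ≈ 7383.2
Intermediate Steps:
Y(M) = 5 (Y(M) = 5 - ⅕*0 = 5 + 0 = 5)
x = 3923/20987 (x = -3923/(-20987) = -3923*(-1/20987) = 3923/20987 ≈ 0.18693)
L = 42025
L/Y(41) + H(-191)/x = 42025/5 - 191/3923/20987 = 42025*(⅕) - 191*20987/3923 = 8405 - 4008517/3923 = 28964298/3923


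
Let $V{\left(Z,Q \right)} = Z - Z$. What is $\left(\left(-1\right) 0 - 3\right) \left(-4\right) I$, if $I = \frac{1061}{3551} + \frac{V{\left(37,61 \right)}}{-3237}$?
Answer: $\frac{12732}{3551} \approx 3.5855$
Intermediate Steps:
$V{\left(Z,Q \right)} = 0$
$I = \frac{1061}{3551}$ ($I = \frac{1061}{3551} + \frac{0}{-3237} = 1061 \cdot \frac{1}{3551} + 0 \left(- \frac{1}{3237}\right) = \frac{1061}{3551} + 0 = \frac{1061}{3551} \approx 0.29879$)
$\left(\left(-1\right) 0 - 3\right) \left(-4\right) I = \left(\left(-1\right) 0 - 3\right) \left(-4\right) \frac{1061}{3551} = \left(0 - 3\right) \left(-4\right) \frac{1061}{3551} = \left(-3\right) \left(-4\right) \frac{1061}{3551} = 12 \cdot \frac{1061}{3551} = \frac{12732}{3551}$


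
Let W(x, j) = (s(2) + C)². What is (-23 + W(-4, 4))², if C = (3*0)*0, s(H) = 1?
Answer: 484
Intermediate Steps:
C = 0 (C = 0*0 = 0)
W(x, j) = 1 (W(x, j) = (1 + 0)² = 1² = 1)
(-23 + W(-4, 4))² = (-23 + 1)² = (-22)² = 484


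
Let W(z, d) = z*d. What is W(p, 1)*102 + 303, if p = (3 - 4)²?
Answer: 405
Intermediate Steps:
p = 1 (p = (-1)² = 1)
W(z, d) = d*z
W(p, 1)*102 + 303 = (1*1)*102 + 303 = 1*102 + 303 = 102 + 303 = 405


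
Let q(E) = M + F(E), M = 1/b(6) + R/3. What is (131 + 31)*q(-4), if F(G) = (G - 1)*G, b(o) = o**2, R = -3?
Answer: 6165/2 ≈ 3082.5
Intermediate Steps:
F(G) = G*(-1 + G) (F(G) = (-1 + G)*G = G*(-1 + G))
M = -35/36 (M = 1/6**2 - 3/3 = 1/36 - 3*1/3 = 1*(1/36) - 1 = 1/36 - 1 = -35/36 ≈ -0.97222)
q(E) = -35/36 + E*(-1 + E)
(131 + 31)*q(-4) = (131 + 31)*(-35/36 + (-4)**2 - 1*(-4)) = 162*(-35/36 + 16 + 4) = 162*(685/36) = 6165/2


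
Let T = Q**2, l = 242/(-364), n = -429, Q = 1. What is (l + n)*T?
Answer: -78199/182 ≈ -429.67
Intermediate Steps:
l = -121/182 (l = 242*(-1/364) = -121/182 ≈ -0.66483)
T = 1 (T = 1**2 = 1)
(l + n)*T = (-121/182 - 429)*1 = -78199/182*1 = -78199/182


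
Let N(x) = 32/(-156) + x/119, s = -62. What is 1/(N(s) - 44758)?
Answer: -4641/207725248 ≈ -2.2342e-5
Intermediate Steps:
N(x) = -8/39 + x/119 (N(x) = 32*(-1/156) + x*(1/119) = -8/39 + x/119)
1/(N(s) - 44758) = 1/((-8/39 + (1/119)*(-62)) - 44758) = 1/((-8/39 - 62/119) - 44758) = 1/(-3370/4641 - 44758) = 1/(-207725248/4641) = -4641/207725248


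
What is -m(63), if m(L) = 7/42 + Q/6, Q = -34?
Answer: 11/2 ≈ 5.5000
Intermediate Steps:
m(L) = -11/2 (m(L) = 7/42 - 34/6 = 7*(1/42) - 34*1/6 = 1/6 - 17/3 = -11/2)
-m(63) = -1*(-11/2) = 11/2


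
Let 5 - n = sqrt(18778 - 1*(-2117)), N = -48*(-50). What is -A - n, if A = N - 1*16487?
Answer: 14082 + sqrt(20895) ≈ 14227.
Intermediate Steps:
N = 2400
n = 5 - sqrt(20895) (n = 5 - sqrt(18778 - 1*(-2117)) = 5 - sqrt(18778 + 2117) = 5 - sqrt(20895) ≈ -139.55)
A = -14087 (A = 2400 - 1*16487 = 2400 - 16487 = -14087)
-A - n = -1*(-14087) - (5 - sqrt(20895)) = 14087 + (-5 + sqrt(20895)) = 14082 + sqrt(20895)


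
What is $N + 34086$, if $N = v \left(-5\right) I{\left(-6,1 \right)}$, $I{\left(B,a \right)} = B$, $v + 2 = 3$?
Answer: $34116$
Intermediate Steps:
$v = 1$ ($v = -2 + 3 = 1$)
$N = 30$ ($N = 1 \left(-5\right) \left(-6\right) = \left(-5\right) \left(-6\right) = 30$)
$N + 34086 = 30 + 34086 = 34116$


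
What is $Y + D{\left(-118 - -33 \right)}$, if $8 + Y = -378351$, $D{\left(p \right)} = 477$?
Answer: $-377882$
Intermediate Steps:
$Y = -378359$ ($Y = -8 - 378351 = -378359$)
$Y + D{\left(-118 - -33 \right)} = -378359 + 477 = -377882$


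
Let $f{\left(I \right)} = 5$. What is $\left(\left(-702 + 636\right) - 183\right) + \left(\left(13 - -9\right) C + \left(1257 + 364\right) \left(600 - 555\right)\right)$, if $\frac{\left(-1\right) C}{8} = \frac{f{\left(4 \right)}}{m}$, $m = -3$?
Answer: $\frac{218968}{3} \approx 72989.0$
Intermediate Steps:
$C = \frac{40}{3}$ ($C = - 8 \frac{5}{-3} = - 8 \cdot 5 \left(- \frac{1}{3}\right) = \left(-8\right) \left(- \frac{5}{3}\right) = \frac{40}{3} \approx 13.333$)
$\left(\left(-702 + 636\right) - 183\right) + \left(\left(13 - -9\right) C + \left(1257 + 364\right) \left(600 - 555\right)\right) = \left(\left(-702 + 636\right) - 183\right) + \left(\left(13 - -9\right) \frac{40}{3} + \left(1257 + 364\right) \left(600 - 555\right)\right) = \left(-66 - 183\right) + \left(\left(13 + 9\right) \frac{40}{3} + 1621 \cdot 45\right) = -249 + \left(22 \cdot \frac{40}{3} + 72945\right) = -249 + \left(\frac{880}{3} + 72945\right) = -249 + \frac{219715}{3} = \frac{218968}{3}$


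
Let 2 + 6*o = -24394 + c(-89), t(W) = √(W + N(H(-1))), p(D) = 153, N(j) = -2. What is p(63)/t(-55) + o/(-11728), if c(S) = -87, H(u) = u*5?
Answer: 8161/23456 - 51*I*√57/19 ≈ 0.34793 - 20.265*I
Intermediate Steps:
H(u) = 5*u
t(W) = √(-2 + W) (t(W) = √(W - 2) = √(-2 + W))
o = -8161/2 (o = -⅓ + (-24394 - 87)/6 = -⅓ + (⅙)*(-24481) = -⅓ - 24481/6 = -8161/2 ≈ -4080.5)
p(63)/t(-55) + o/(-11728) = 153/(√(-2 - 55)) - 8161/2/(-11728) = 153/(√(-57)) - 8161/2*(-1/11728) = 153/((I*√57)) + 8161/23456 = 153*(-I*√57/57) + 8161/23456 = -51*I*√57/19 + 8161/23456 = 8161/23456 - 51*I*√57/19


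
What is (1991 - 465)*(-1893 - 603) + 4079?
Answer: -3804817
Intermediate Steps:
(1991 - 465)*(-1893 - 603) + 4079 = 1526*(-2496) + 4079 = -3808896 + 4079 = -3804817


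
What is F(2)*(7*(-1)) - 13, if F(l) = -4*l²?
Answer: 99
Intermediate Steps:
F(2)*(7*(-1)) - 13 = (-4*2²)*(7*(-1)) - 13 = -4*4*(-7) - 13 = -16*(-7) - 13 = 112 - 13 = 99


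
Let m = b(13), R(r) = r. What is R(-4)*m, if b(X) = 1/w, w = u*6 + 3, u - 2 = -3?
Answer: 4/3 ≈ 1.3333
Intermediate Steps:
u = -1 (u = 2 - 3 = -1)
w = -3 (w = -1*6 + 3 = -6 + 3 = -3)
b(X) = -1/3 (b(X) = 1/(-3) = -1/3)
m = -1/3 ≈ -0.33333
R(-4)*m = -4*(-1/3) = 4/3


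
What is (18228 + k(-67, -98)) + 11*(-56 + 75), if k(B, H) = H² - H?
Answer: 28139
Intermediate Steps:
(18228 + k(-67, -98)) + 11*(-56 + 75) = (18228 - 98*(-1 - 98)) + 11*(-56 + 75) = (18228 - 98*(-99)) + 11*19 = (18228 + 9702) + 209 = 27930 + 209 = 28139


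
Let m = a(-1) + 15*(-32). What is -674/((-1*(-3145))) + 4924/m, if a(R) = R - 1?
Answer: -7905424/757945 ≈ -10.430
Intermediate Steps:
a(R) = -1 + R
m = -482 (m = (-1 - 1) + 15*(-32) = -2 - 480 = -482)
-674/((-1*(-3145))) + 4924/m = -674/((-1*(-3145))) + 4924/(-482) = -674/3145 + 4924*(-1/482) = -674*1/3145 - 2462/241 = -674/3145 - 2462/241 = -7905424/757945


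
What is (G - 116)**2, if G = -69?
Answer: 34225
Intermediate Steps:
(G - 116)**2 = (-69 - 116)**2 = (-185)**2 = 34225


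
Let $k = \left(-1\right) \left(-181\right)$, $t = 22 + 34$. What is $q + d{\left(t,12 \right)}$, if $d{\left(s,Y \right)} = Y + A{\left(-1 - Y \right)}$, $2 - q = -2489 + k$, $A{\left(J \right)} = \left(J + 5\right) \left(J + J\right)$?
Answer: $2530$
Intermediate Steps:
$t = 56$
$k = 181$
$A{\left(J \right)} = 2 J \left(5 + J\right)$ ($A{\left(J \right)} = \left(5 + J\right) 2 J = 2 J \left(5 + J\right)$)
$q = 2310$ ($q = 2 - \left(-2489 + 181\right) = 2 - -2308 = 2 + 2308 = 2310$)
$d{\left(s,Y \right)} = Y + 2 \left(-1 - Y\right) \left(4 - Y\right)$ ($d{\left(s,Y \right)} = Y + 2 \left(-1 - Y\right) \left(5 - \left(1 + Y\right)\right) = Y + 2 \left(-1 - Y\right) \left(4 - Y\right)$)
$q + d{\left(t,12 \right)} = 2310 + \left(12 + 2 \left(1 + 12\right) \left(-4 + 12\right)\right) = 2310 + \left(12 + 2 \cdot 13 \cdot 8\right) = 2310 + \left(12 + 208\right) = 2310 + 220 = 2530$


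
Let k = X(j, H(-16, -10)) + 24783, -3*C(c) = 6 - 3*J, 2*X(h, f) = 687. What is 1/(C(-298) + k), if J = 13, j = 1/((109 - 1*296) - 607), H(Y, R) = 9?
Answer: 2/50275 ≈ 3.9781e-5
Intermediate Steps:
j = -1/794 (j = 1/((109 - 296) - 607) = 1/(-187 - 607) = 1/(-794) = -1/794 ≈ -0.0012594)
X(h, f) = 687/2 (X(h, f) = (½)*687 = 687/2)
C(c) = 11 (C(c) = -(6 - 3*13)/3 = -(6 - 39)/3 = -⅓*(-33) = 11)
k = 50253/2 (k = 687/2 + 24783 = 50253/2 ≈ 25127.)
1/(C(-298) + k) = 1/(11 + 50253/2) = 1/(50275/2) = 2/50275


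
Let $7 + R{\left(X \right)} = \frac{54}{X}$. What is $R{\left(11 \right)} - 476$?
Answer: $- \frac{5259}{11} \approx -478.09$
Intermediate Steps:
$R{\left(X \right)} = -7 + \frac{54}{X}$
$R{\left(11 \right)} - 476 = \left(-7 + \frac{54}{11}\right) - 476 = - \frac{23}{11} - 476 = - \frac{5259}{11}$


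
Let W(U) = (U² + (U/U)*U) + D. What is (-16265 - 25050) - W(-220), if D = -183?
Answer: -89312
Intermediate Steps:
W(U) = -183 + U + U² (W(U) = (U² + (U/U)*U) - 183 = (U² + 1*U) - 183 = (U² + U) - 183 = (U + U²) - 183 = -183 + U + U²)
(-16265 - 25050) - W(-220) = (-16265 - 25050) - (-183 - 220 + (-220)²) = -41315 - (-183 - 220 + 48400) = -41315 - 1*47997 = -41315 - 47997 = -89312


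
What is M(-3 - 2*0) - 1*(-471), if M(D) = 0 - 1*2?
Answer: 469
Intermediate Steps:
M(D) = -2 (M(D) = 0 - 2 = -2)
M(-3 - 2*0) - 1*(-471) = -2 - 1*(-471) = -2 + 471 = 469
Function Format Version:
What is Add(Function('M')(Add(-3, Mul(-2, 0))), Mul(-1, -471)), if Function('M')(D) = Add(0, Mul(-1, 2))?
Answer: 469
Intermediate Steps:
Function('M')(D) = -2 (Function('M')(D) = Add(0, -2) = -2)
Add(Function('M')(Add(-3, Mul(-2, 0))), Mul(-1, -471)) = Add(-2, Mul(-1, -471)) = Add(-2, 471) = 469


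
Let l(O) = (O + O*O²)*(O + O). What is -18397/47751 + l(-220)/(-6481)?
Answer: -223723906647757/309474231 ≈ -7.2292e+5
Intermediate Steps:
l(O) = 2*O*(O + O³) (l(O) = (O + O³)*(2*O) = 2*O*(O + O³))
-18397/47751 + l(-220)/(-6481) = -18397/47751 + (2*(-220)²*(1 + (-220)²))/(-6481) = -18397*1/47751 + (2*48400*(1 + 48400))*(-1/6481) = -18397/47751 + (2*48400*48401)*(-1/6481) = -18397/47751 + 4685216800*(-1/6481) = -18397/47751 - 4685216800/6481 = -223723906647757/309474231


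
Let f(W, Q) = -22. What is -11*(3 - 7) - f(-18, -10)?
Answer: 66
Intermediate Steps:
-11*(3 - 7) - f(-18, -10) = -11*(3 - 7) - 1*(-22) = -11*(-4) + 22 = 44 + 22 = 66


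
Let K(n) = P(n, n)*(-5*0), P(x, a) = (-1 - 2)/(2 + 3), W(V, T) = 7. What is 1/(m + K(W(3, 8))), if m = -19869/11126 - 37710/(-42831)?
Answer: -52948634/47938631 ≈ -1.1045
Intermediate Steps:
P(x, a) = -⅗ (P(x, a) = -3/5 = -3*⅕ = -⅗)
K(n) = 0 (K(n) = -(-3)*0 = -⅗*0 = 0)
m = -47938631/52948634 (m = -19869*1/11126 - 37710*(-1/42831) = -19869/11126 + 4190/4759 = -47938631/52948634 ≈ -0.90538)
1/(m + K(W(3, 8))) = 1/(-47938631/52948634 + 0) = 1/(-47938631/52948634) = -52948634/47938631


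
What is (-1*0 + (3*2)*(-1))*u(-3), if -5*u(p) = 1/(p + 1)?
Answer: -⅗ ≈ -0.60000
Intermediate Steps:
u(p) = -1/(5*(1 + p)) (u(p) = -1/(5*(p + 1)) = -1/(5*(1 + p)))
(-1*0 + (3*2)*(-1))*u(-3) = (-1*0 + (3*2)*(-1))*(-1/(5 + 5*(-3))) = (0 + 6*(-1))*(-1/(5 - 15)) = (0 - 6)*(-1/(-10)) = -(-6)*(-1)/10 = -6*⅒ = -⅗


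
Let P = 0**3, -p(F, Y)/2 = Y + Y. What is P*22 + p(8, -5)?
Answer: 20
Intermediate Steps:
p(F, Y) = -4*Y (p(F, Y) = -2*(Y + Y) = -4*Y)
P = 0
P*22 + p(8, -5) = 0*22 - 4*(-5) = 0 + 20 = 20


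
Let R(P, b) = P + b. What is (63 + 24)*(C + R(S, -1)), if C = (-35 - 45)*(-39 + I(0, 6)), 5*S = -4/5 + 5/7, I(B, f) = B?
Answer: 47486514/175 ≈ 2.7135e+5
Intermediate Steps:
S = -3/175 (S = (-4/5 + 5/7)/5 = (1/5)*(-3/35) = -3/175 ≈ -0.017143)
C = 3120 (C = (-35 - 45)*(-39 + 0) = -80*(-39) = 3120)
(63 + 24)*(C + R(S, -1)) = (63 + 24)*(3120 + (-3/175 - 1)) = 87*(3120 - 178/175) = 87*(545822/175) = 47486514/175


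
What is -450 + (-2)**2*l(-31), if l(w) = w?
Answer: -574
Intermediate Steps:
-450 + (-2)**2*l(-31) = -450 + (-2)**2*(-31) = -450 + 4*(-31) = -450 - 124 = -574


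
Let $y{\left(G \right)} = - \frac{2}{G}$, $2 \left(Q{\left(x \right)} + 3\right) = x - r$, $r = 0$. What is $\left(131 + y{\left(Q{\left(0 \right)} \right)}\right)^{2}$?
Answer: $\frac{156025}{9} \approx 17336.0$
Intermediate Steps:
$Q{\left(x \right)} = -3 + \frac{x}{2}$ ($Q{\left(x \right)} = -3 + \frac{x - 0}{2} = -3 + \frac{x + 0}{2} = -3 + \frac{x}{2}$)
$\left(131 + y{\left(Q{\left(0 \right)} \right)}\right)^{2} = \left(131 - \frac{2}{-3 + \frac{1}{2} \cdot 0}\right)^{2} = \left(131 - \frac{2}{-3 + 0}\right)^{2} = \left(131 - \frac{2}{-3}\right)^{2} = \left(131 - - \frac{2}{3}\right)^{2} = \left(131 + \frac{2}{3}\right)^{2} = \left(\frac{395}{3}\right)^{2} = \frac{156025}{9}$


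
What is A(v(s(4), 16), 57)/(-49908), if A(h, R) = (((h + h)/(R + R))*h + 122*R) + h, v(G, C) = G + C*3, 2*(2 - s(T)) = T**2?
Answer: -11126/79021 ≈ -0.14080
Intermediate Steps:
s(T) = 2 - T**2/2
v(G, C) = G + 3*C
A(h, R) = h + 122*R + h**2/R (A(h, R) = (((2*h)/((2*R)))*h + 122*R) + h = (((2*h)*(1/(2*R)))*h + 122*R) + h = ((h/R)*h + 122*R) + h = (h**2/R + 122*R) + h = (122*R + h**2/R) + h = h + 122*R + h**2/R)
A(v(s(4), 16), 57)/(-49908) = (((2 - 1/2*4**2) + 3*16) + 122*57 + ((2 - 1/2*4**2) + 3*16)**2/57)/(-49908) = (((2 - 1/2*16) + 48) + 6954 + ((2 - 1/2*16) + 48)**2/57)*(-1/49908) = (((2 - 8) + 48) + 6954 + ((2 - 8) + 48)**2/57)*(-1/49908) = ((-6 + 48) + 6954 + (-6 + 48)**2/57)*(-1/49908) = (42 + 6954 + (1/57)*42**2)*(-1/49908) = (42 + 6954 + (1/57)*1764)*(-1/49908) = (42 + 6954 + 588/19)*(-1/49908) = (133512/19)*(-1/49908) = -11126/79021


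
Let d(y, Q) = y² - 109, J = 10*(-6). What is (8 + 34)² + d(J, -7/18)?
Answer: 5255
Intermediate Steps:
J = -60
d(y, Q) = -109 + y²
(8 + 34)² + d(J, -7/18) = (8 + 34)² + (-109 + (-60)²) = 42² + (-109 + 3600) = 1764 + 3491 = 5255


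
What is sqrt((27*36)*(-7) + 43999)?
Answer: sqrt(37195) ≈ 192.86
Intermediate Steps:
sqrt((27*36)*(-7) + 43999) = sqrt(972*(-7) + 43999) = sqrt(-6804 + 43999) = sqrt(37195)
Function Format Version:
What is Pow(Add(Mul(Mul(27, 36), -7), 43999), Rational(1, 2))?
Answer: Pow(37195, Rational(1, 2)) ≈ 192.86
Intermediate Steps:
Pow(Add(Mul(Mul(27, 36), -7), 43999), Rational(1, 2)) = Pow(Add(Mul(972, -7), 43999), Rational(1, 2)) = Pow(Add(-6804, 43999), Rational(1, 2)) = Pow(37195, Rational(1, 2))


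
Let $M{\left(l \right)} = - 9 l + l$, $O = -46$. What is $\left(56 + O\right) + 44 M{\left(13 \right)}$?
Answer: $-4566$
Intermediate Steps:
$M{\left(l \right)} = - 8 l$
$\left(56 + O\right) + 44 M{\left(13 \right)} = \left(56 - 46\right) + 44 \left(\left(-8\right) 13\right) = 10 + 44 \left(-104\right) = 10 - 4576 = -4566$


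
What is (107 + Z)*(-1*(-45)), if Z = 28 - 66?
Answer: 3105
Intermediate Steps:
Z = -38
(107 + Z)*(-1*(-45)) = (107 - 38)*(-1*(-45)) = 69*45 = 3105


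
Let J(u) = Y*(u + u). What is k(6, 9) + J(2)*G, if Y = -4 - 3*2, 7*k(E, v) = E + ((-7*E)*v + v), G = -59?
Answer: 16157/7 ≈ 2308.1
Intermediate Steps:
k(E, v) = E/7 + v/7 - E*v (k(E, v) = (E + ((-7*E)*v + v))/7 = (E + (-7*E*v + v))/7 = (E + (v - 7*E*v))/7 = (E + v - 7*E*v)/7 = E/7 + v/7 - E*v)
Y = -10 (Y = -4 - 6 = -10)
J(u) = -20*u (J(u) = -10*(u + u) = -20*u)
k(6, 9) + J(2)*G = ((⅐)*6 + (⅐)*9 - 1*6*9) - 20*2*(-59) = (6/7 + 9/7 - 54) - 40*(-59) = -363/7 + 2360 = 16157/7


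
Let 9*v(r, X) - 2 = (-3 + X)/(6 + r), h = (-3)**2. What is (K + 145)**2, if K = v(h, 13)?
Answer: 15389929/729 ≈ 21111.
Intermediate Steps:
h = 9
v(r, X) = 2/9 + (-3 + X)/(9*(6 + r)) (v(r, X) = 2/9 + ((-3 + X)/(6 + r))/9 = 2/9 + (-3 + X)/(9*(6 + r)))
K = 8/27 (K = (9 + 13 + 2*9)/(9*(6 + 9)) = (1/9)*(9 + 13 + 18)/15 = (1/9)*(1/15)*40 = 8/27 ≈ 0.29630)
(K + 145)**2 = (8/27 + 145)**2 = (3923/27)**2 = 15389929/729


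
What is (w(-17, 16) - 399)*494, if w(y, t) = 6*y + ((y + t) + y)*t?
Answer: -389766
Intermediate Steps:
w(y, t) = 6*y + t*(t + 2*y) (w(y, t) = 6*y + ((t + y) + y)*t = 6*y + (t + 2*y)*t = 6*y + t*(t + 2*y))
(w(-17, 16) - 399)*494 = ((16² + 6*(-17) + 2*16*(-17)) - 399)*494 = ((256 - 102 - 544) - 399)*494 = (-390 - 399)*494 = -789*494 = -389766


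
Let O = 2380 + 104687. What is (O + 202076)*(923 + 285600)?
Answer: 88576579789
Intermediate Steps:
O = 107067
(O + 202076)*(923 + 285600) = (107067 + 202076)*(923 + 285600) = 309143*286523 = 88576579789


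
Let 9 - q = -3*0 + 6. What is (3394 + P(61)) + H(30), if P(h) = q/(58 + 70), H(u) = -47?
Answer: 428419/128 ≈ 3347.0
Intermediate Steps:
q = 3 (q = 9 - (-3*0 + 6) = 9 - (0 + 6) = 9 - 1*6 = 9 - 6 = 3)
P(h) = 3/128 (P(h) = 3/(58 + 70) = 3/128)
(3394 + P(61)) + H(30) = (3394 + 3/128) - 47 = 434435/128 - 47 = 428419/128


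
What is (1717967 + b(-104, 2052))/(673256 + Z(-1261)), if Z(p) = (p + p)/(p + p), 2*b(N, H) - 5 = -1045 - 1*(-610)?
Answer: 572584/224419 ≈ 2.5514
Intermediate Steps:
b(N, H) = -215 (b(N, H) = 5/2 + (-1045 - 1*(-610))/2 = 5/2 + (-1045 + 610)/2 = 5/2 + (1/2)*(-435) = 5/2 - 435/2 = -215)
Z(p) = 1 (Z(p) = (2*p)/((2*p)) = (2*p)*(1/(2*p)) = 1)
(1717967 + b(-104, 2052))/(673256 + Z(-1261)) = (1717967 - 215)/(673256 + 1) = 1717752/673257 = 1717752*(1/673257) = 572584/224419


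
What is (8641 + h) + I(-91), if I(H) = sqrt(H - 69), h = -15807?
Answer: -7166 + 4*I*sqrt(10) ≈ -7166.0 + 12.649*I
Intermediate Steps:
I(H) = sqrt(-69 + H)
(8641 + h) + I(-91) = (8641 - 15807) + sqrt(-69 - 91) = -7166 + sqrt(-160) = -7166 + 4*I*sqrt(10)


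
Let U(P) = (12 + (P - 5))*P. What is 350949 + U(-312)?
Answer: 446109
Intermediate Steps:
U(P) = P*(7 + P) (U(P) = (12 + (-5 + P))*P = (7 + P)*P = P*(7 + P))
350949 + U(-312) = 350949 - 312*(7 - 312) = 350949 - 312*(-305) = 350949 + 95160 = 446109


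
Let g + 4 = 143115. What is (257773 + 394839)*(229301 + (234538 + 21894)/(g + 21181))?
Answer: 6146393844989572/41073 ≈ 1.4965e+11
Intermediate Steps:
g = 143111 (g = -4 + 143115 = 143111)
(257773 + 394839)*(229301 + (234538 + 21894)/(g + 21181)) = (257773 + 394839)*(229301 + (234538 + 21894)/(143111 + 21181)) = 652612*(229301 + 256432/164292) = 652612*(229301 + 256432*(1/164292)) = 652612*(229301 + 64108/41073) = 652612*(9418144081/41073) = 6146393844989572/41073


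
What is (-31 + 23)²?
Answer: 64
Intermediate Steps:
(-31 + 23)² = (-8)² = 64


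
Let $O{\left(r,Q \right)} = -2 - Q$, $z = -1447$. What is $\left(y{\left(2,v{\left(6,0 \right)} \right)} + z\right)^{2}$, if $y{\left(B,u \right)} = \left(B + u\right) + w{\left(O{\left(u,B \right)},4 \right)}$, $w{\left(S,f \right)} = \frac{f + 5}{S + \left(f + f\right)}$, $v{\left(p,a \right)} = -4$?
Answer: $\frac{33489369}{16} \approx 2.0931 \cdot 10^{6}$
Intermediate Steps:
$w{\left(S,f \right)} = \frac{5 + f}{S + 2 f}$
$y{\left(B,u \right)} = B + u + \frac{9}{6 - B}$ ($y{\left(B,u \right)} = \left(B + u\right) + \frac{5 + 4}{\left(-2 - B\right) + 2 \cdot 4} = \left(B + u\right) + \frac{1}{\left(-2 - B\right) + 8} \cdot 9 = \left(B + u\right) + \frac{1}{6 - B} 9 = \left(B + u\right) + \frac{9}{6 - B} = B + u + \frac{9}{6 - B}$)
$\left(y{\left(2,v{\left(6,0 \right)} \right)} + z\right)^{2} = \left(\frac{-9 + \left(-6 + 2\right) \left(2 - 4\right)}{-6 + 2} - 1447\right)^{2} = \left(\frac{-9 - -8}{-4} - 1447\right)^{2} = \left(- \frac{-9 + 8}{4} - 1447\right)^{2} = \left(\left(- \frac{1}{4}\right) \left(-1\right) - 1447\right)^{2} = \left(\frac{1}{4} - 1447\right)^{2} = \left(- \frac{5787}{4}\right)^{2} = \frac{33489369}{16}$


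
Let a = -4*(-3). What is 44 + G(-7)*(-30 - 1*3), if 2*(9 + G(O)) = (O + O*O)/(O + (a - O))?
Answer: 1133/4 ≈ 283.25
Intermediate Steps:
a = 12
G(O) = -9 + O/24 + O²/24 (G(O) = -9 + ((O + O*O)/(O + (12 - O)))/2 = -9 + ((O + O²)/12)/2 = -9 + ((O + O²)*(1/12))/2 = -9 + (O/12 + O²/12)/2 = -9 + (O/24 + O²/24) = -9 + O/24 + O²/24)
44 + G(-7)*(-30 - 1*3) = 44 + (-9 + (1/24)*(-7) + (1/24)*(-7)²)*(-30 - 1*3) = 44 + (-9 - 7/24 + (1/24)*49)*(-30 - 3) = 44 + (-9 - 7/24 + 49/24)*(-33) = 44 - 29/4*(-33) = 44 + 957/4 = 1133/4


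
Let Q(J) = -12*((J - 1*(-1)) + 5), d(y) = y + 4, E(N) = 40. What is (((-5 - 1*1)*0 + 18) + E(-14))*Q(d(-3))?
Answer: -4872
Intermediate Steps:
d(y) = 4 + y
Q(J) = -72 - 12*J (Q(J) = -12*((J + 1) + 5) = -12*((1 + J) + 5) = -12*(6 + J) = -72 - 12*J)
(((-5 - 1*1)*0 + 18) + E(-14))*Q(d(-3)) = (((-5 - 1*1)*0 + 18) + 40)*(-72 - 12*(4 - 3)) = (((-5 - 1)*0 + 18) + 40)*(-72 - 12*1) = ((-6*0 + 18) + 40)*(-72 - 12) = ((0 + 18) + 40)*(-84) = (18 + 40)*(-84) = 58*(-84) = -4872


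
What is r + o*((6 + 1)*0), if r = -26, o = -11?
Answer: -26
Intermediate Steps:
r + o*((6 + 1)*0) = -26 - 11*(6 + 1)*0 = -26 - 77*0 = -26 - 11*0 = -26 + 0 = -26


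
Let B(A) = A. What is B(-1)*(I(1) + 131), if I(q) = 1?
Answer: -132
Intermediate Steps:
B(-1)*(I(1) + 131) = -(1 + 131) = -1*132 = -132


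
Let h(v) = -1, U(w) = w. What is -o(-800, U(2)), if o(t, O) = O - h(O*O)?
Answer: -3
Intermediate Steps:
o(t, O) = 1 + O (o(t, O) = O - 1*(-1) = O + 1 = 1 + O)
-o(-800, U(2)) = -(1 + 2) = -1*3 = -3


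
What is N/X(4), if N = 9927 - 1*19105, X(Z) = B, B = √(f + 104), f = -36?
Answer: -4589*√17/17 ≈ -1113.0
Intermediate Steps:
B = 2*√17 (B = √(-36 + 104) = √68 = 2*√17 ≈ 8.2462)
X(Z) = 2*√17
N = -9178 (N = 9927 - 19105 = -9178)
N/X(4) = -9178*√17/34 = -4589*√17/17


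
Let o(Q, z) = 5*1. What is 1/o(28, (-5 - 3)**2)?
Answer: 1/5 ≈ 0.20000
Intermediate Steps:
o(Q, z) = 5
1/o(28, (-5 - 3)**2) = 1/5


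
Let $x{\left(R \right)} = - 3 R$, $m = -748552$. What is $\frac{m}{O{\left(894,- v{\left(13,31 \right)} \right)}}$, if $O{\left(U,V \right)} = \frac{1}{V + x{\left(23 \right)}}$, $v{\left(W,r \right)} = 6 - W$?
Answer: $46410224$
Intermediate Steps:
$O{\left(U,V \right)} = \frac{1}{-69 + V}$ ($O{\left(U,V \right)} = \frac{1}{V - 69} = \frac{1}{-69 + V}$)
$\frac{m}{O{\left(894,- v{\left(13,31 \right)} \right)}} = - \frac{748552}{\frac{1}{-69 - \left(6 - 13\right)}} = - \frac{748552}{\frac{1}{-69 - -7}} = - \frac{748552}{\frac{1}{-69 + 7}} = - \frac{748552}{\frac{1}{-62}} = - \frac{748552}{- \frac{1}{62}} = \left(-748552\right) \left(-62\right) = 46410224$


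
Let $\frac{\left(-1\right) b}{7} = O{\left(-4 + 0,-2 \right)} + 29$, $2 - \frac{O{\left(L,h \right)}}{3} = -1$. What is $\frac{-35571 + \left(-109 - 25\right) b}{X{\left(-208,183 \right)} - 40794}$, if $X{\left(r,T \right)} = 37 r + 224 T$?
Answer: $- \frac{73}{7498} \approx -0.0097359$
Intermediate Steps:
$O{\left(L,h \right)} = 9$ ($O{\left(L,h \right)} = 6 - -3 = 6 + 3 = 9$)
$b = -266$ ($b = - 7 \left(9 + 29\right) = \left(-7\right) 38 = -266$)
$\frac{-35571 + \left(-109 - 25\right) b}{X{\left(-208,183 \right)} - 40794} = \frac{-35571 + \left(-109 - 25\right) \left(-266\right)}{\left(37 \left(-208\right) + 224 \cdot 183\right) - 40794} = \frac{-35571 - -35644}{\left(-7696 + 40992\right) - 40794} = \frac{-35571 + 35644}{33296 - 40794} = \frac{73}{-7498} = 73 \left(- \frac{1}{7498}\right) = - \frac{73}{7498}$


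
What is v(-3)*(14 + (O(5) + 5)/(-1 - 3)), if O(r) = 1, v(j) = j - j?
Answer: 0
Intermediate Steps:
v(j) = 0
v(-3)*(14 + (O(5) + 5)/(-1 - 3)) = 0*(14 + (1 + 5)/(-1 - 3)) = 0*(14 + 6/(-4)) = 0*(14 + 6*(-1/4)) = 0*(14 - 3/2) = 0*(25/2) = 0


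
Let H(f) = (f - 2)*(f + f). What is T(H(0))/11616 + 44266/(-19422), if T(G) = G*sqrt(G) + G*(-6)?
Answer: -22133/9711 ≈ -2.2792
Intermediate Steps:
H(f) = 2*f*(-2 + f) (H(f) = (-2 + f)*(2*f) = 2*f*(-2 + f))
T(G) = G**(3/2) - 6*G
T(H(0))/11616 + 44266/(-19422) = ((2*0*(-2 + 0))**(3/2) - 12*0*(-2 + 0))/11616 + 44266/(-19422) = ((2*0*(-2))**(3/2) - 12*0*(-2))*(1/11616) + 44266*(-1/19422) = (0**(3/2) - 6*0)*(1/11616) - 22133/9711 = (0 + 0)*(1/11616) - 22133/9711 = 0*(1/11616) - 22133/9711 = 0 - 22133/9711 = -22133/9711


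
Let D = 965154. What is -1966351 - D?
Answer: -2931505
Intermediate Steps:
-1966351 - D = -1966351 - 1*965154 = -1966351 - 965154 = -2931505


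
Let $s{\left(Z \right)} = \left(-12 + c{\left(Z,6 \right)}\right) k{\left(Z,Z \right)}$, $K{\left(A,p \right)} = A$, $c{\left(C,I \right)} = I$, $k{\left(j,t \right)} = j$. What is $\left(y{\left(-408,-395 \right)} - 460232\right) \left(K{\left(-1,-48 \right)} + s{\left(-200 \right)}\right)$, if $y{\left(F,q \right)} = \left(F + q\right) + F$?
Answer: $-553270157$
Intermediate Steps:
$y{\left(F,q \right)} = q + 2 F$
$s{\left(Z \right)} = - 6 Z$ ($s{\left(Z \right)} = \left(-12 + 6\right) Z = - 6 Z$)
$\left(y{\left(-408,-395 \right)} - 460232\right) \left(K{\left(-1,-48 \right)} + s{\left(-200 \right)}\right) = \left(\left(-395 + 2 \left(-408\right)\right) - 460232\right) \left(-1 - -1200\right) = \left(\left(-395 - 816\right) - 460232\right) \left(-1 + 1200\right) = \left(-1211 - 460232\right) 1199 = \left(-461443\right) 1199 = -553270157$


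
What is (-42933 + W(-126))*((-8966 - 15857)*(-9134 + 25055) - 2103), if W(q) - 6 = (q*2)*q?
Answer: 4416461536050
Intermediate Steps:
W(q) = 6 + 2*q**2 (W(q) = 6 + (q*2)*q = 6 + (2*q)*q = 6 + 2*q**2)
(-42933 + W(-126))*((-8966 - 15857)*(-9134 + 25055) - 2103) = (-42933 + (6 + 2*(-126)**2))*((-8966 - 15857)*(-9134 + 25055) - 2103) = (-42933 + (6 + 2*15876))*(-24823*15921 - 2103) = (-42933 + (6 + 31752))*(-395206983 - 2103) = (-42933 + 31758)*(-395209086) = -11175*(-395209086) = 4416461536050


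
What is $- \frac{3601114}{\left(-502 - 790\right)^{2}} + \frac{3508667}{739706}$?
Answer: $\frac{798281469651}{308691149096} \approx 2.586$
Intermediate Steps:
$- \frac{3601114}{\left(-502 - 790\right)^{2}} + \frac{3508667}{739706} = - \frac{3601114}{\left(-1292\right)^{2}} + 3508667 \cdot \frac{1}{739706} = - \frac{3601114}{1669264} + \frac{3508667}{739706} = \left(-3601114\right) \frac{1}{1669264} + \frac{3508667}{739706} = - \frac{1800557}{834632} + \frac{3508667}{739706} = \frac{798281469651}{308691149096}$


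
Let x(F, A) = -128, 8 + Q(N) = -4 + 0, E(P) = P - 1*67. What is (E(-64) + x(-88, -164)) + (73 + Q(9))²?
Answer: 3462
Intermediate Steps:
E(P) = -67 + P (E(P) = P - 67 = -67 + P)
Q(N) = -12 (Q(N) = -8 + (-4 + 0) = -8 - 4 = -12)
(E(-64) + x(-88, -164)) + (73 + Q(9))² = ((-67 - 64) - 128) + (73 - 12)² = (-131 - 128) + 61² = -259 + 3721 = 3462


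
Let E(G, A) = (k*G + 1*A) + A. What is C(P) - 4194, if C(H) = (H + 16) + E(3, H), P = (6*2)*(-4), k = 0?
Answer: -4322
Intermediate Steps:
E(G, A) = 2*A (E(G, A) = (0*G + 1*A) + A = (0 + A) + A = A + A = 2*A)
P = -48 (P = 12*(-4) = -48)
C(H) = 16 + 3*H (C(H) = (H + 16) + 2*H = (16 + H) + 2*H = 16 + 3*H)
C(P) - 4194 = (16 + 3*(-48)) - 4194 = (16 - 144) - 4194 = -128 - 4194 = -4322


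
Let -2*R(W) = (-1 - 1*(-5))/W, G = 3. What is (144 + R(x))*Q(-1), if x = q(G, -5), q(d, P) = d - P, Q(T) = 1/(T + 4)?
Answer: 575/12 ≈ 47.917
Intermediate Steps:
Q(T) = 1/(4 + T)
x = 8 (x = 3 - 1*(-5) = 3 + 5 = 8)
R(W) = -2/W (R(W) = -(-1 - 1*(-5))/(2*W) = -(-1 + 5)/(2*W) = -2/W)
(144 + R(x))*Q(-1) = (144 - 2/8)/(4 - 1) = (144 - 2*1/8)/3 = (144 - 1/4)*(1/3) = (575/4)*(1/3) = 575/12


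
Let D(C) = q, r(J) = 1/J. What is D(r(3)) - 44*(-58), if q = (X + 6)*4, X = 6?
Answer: 2600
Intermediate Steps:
q = 48 (q = (6 + 6)*4 = 12*4 = 48)
D(C) = 48
D(r(3)) - 44*(-58) = 48 - 44*(-58) = 48 + 2552 = 2600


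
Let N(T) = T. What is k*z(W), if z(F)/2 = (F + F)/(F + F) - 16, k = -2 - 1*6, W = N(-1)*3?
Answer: 240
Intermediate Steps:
W = -3 (W = -1*3 = -3)
k = -8 (k = -2 - 6 = -8)
z(F) = -30 (z(F) = 2*((F + F)/(F + F) - 16) = 2*((2*F)/((2*F)) - 16) = 2*((2*F)*(1/(2*F)) - 16) = 2*(1 - 16) = 2*(-15) = -30)
k*z(W) = -8*(-30) = 240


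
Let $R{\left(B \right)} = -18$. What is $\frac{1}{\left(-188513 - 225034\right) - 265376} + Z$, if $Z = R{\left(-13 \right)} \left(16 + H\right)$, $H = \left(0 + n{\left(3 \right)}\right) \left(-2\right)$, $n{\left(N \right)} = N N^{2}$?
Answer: $\frac{464383331}{678923} \approx 684.0$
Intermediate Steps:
$n{\left(N \right)} = N^{3}$
$H = -54$ ($H = \left(0 + 3^{3}\right) \left(-2\right) = \left(0 + 27\right) \left(-2\right) = 27 \left(-2\right) = -54$)
$Z = 684$ ($Z = - 18 \left(16 - 54\right) = \left(-18\right) \left(-38\right) = 684$)
$\frac{1}{\left(-188513 - 225034\right) - 265376} + Z = \frac{1}{\left(-188513 - 225034\right) - 265376} + 684 = \frac{1}{-413547 - 265376} + 684 = \frac{1}{-678923} + 684 = - \frac{1}{678923} + 684 = \frac{464383331}{678923}$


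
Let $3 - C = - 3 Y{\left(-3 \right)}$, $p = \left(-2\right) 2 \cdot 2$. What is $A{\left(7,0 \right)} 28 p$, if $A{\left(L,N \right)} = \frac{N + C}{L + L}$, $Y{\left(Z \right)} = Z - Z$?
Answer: $-48$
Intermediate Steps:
$Y{\left(Z \right)} = 0$
$p = -8$ ($p = \left(-4\right) 2 = -8$)
$C = 3$ ($C = 3 - \left(-3\right) 0 = 3 - 0 = 3 + 0 = 3$)
$A{\left(L,N \right)} = \frac{3 + N}{2 L}$ ($A{\left(L,N \right)} = \frac{N + 3}{L + L} = \frac{3 + N}{2 L}$)
$A{\left(7,0 \right)} 28 p = \frac{3 + 0}{2 \cdot 7} \cdot 28 \left(-8\right) = \frac{1}{2} \cdot \frac{1}{7} \cdot 3 \cdot 28 \left(-8\right) = \frac{3}{14} \cdot 28 \left(-8\right) = 6 \left(-8\right) = -48$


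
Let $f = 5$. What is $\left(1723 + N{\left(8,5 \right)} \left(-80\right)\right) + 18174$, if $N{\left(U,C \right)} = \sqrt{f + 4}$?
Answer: $19657$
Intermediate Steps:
$N{\left(U,C \right)} = 3$ ($N{\left(U,C \right)} = \sqrt{5 + 4} = \sqrt{9} = 3$)
$\left(1723 + N{\left(8,5 \right)} \left(-80\right)\right) + 18174 = \left(1723 + 3 \left(-80\right)\right) + 18174 = \left(1723 - 240\right) + 18174 = 1483 + 18174 = 19657$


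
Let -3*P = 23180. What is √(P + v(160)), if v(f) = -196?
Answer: 2*I*√17826/3 ≈ 89.009*I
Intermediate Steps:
P = -23180/3 (P = -⅓*23180 = -23180/3 ≈ -7726.7)
√(P + v(160)) = √(-23180/3 - 196) = √(-23768/3) = 2*I*√17826/3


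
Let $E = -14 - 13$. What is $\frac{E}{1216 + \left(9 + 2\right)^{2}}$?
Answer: $- \frac{27}{1337} \approx -0.020194$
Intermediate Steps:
$E = -27$ ($E = -14 - 13 = -27$)
$\frac{E}{1216 + \left(9 + 2\right)^{2}} = \frac{1}{1216 + \left(9 + 2\right)^{2}} \left(-27\right) = \frac{1}{1216 + 11^{2}} \left(-27\right) = \frac{1}{1216 + 121} \left(-27\right) = \frac{1}{1337} \left(-27\right) = - \frac{27}{1337}$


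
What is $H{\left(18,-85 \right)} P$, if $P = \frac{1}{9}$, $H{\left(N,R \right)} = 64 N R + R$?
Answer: $- \frac{98005}{9} \approx -10889.0$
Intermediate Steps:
$H{\left(N,R \right)} = R + 64 N R$ ($H{\left(N,R \right)} = 64 N R + R = R + 64 N R$)
$P = \frac{1}{9} \approx 0.11111$
$H{\left(18,-85 \right)} P = - 85 \left(1 + 64 \cdot 18\right) \frac{1}{9} = - 85 \left(1 + 1152\right) \frac{1}{9} = \left(-85\right) 1153 \cdot \frac{1}{9} = \left(-98005\right) \frac{1}{9} = - \frac{98005}{9}$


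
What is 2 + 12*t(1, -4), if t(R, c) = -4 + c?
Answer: -94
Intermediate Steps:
2 + 12*t(1, -4) = 2 + 12*(-4 - 4) = 2 + 12*(-8) = 2 - 96 = -94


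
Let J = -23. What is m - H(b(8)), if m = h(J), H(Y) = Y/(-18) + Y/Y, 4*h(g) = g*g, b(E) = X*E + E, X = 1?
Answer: 4757/36 ≈ 132.14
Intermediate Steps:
b(E) = 2*E (b(E) = 1*E + E = E + E = 2*E)
h(g) = g**2/4 (h(g) = (g*g)/4 = g**2/4)
H(Y) = 1 - Y/18 (H(Y) = Y*(-1/18) + 1 = -Y/18 + 1 = 1 - Y/18)
m = 529/4 (m = (1/4)*(-23)**2 = (1/4)*529 = 529/4 ≈ 132.25)
m - H(b(8)) = 529/4 - (1 - 8/9) = 529/4 - 1*1/9 = 529/4 - 1/9 = 4757/36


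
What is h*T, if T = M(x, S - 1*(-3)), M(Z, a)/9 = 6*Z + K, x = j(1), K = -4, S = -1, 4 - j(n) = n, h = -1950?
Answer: -245700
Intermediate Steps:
j(n) = 4 - n
x = 3 (x = 4 - 1*1 = 4 - 1 = 3)
M(Z, a) = -36 + 54*Z (M(Z, a) = 9*(6*Z - 4) = 9*(-4 + 6*Z) = -36 + 54*Z)
T = 126 (T = -36 + 54*3 = -36 + 162 = 126)
h*T = -1950*126 = -245700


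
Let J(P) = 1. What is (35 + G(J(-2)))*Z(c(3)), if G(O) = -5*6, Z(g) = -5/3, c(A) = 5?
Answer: -25/3 ≈ -8.3333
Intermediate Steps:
Z(g) = -5/3 (Z(g) = -5*⅓ = -5/3)
G(O) = -30
(35 + G(J(-2)))*Z(c(3)) = (35 - 30)*(-5/3) = 5*(-5/3) = -25/3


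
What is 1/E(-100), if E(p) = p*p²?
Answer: -1/1000000 ≈ -1.0000e-6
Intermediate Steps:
E(p) = p³
1/E(-100) = 1/((-100)³) = 1/(-1000000) = -1/1000000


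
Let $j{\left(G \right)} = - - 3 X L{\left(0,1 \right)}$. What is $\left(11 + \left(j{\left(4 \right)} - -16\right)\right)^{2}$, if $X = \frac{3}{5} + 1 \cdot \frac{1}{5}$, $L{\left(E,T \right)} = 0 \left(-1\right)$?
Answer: $729$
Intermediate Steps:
$L{\left(E,T \right)} = 0$
$X = \frac{4}{5}$ ($X = 3 \cdot \frac{1}{5} + 1 \cdot \frac{1}{5} = \frac{3}{5} + \frac{1}{5} = \frac{4}{5} \approx 0.8$)
$j{\left(G \right)} = 0$ ($j{\left(G \right)} = - \left(-3\right) \frac{4}{5} \cdot 0 = - \frac{\left(-12\right) 0}{5} = \left(-1\right) 0 = 0$)
$\left(11 + \left(j{\left(4 \right)} - -16\right)\right)^{2} = \left(11 + \left(0 - -16\right)\right)^{2} = \left(11 + \left(0 + 16\right)\right)^{2} = \left(11 + 16\right)^{2} = 27^{2} = 729$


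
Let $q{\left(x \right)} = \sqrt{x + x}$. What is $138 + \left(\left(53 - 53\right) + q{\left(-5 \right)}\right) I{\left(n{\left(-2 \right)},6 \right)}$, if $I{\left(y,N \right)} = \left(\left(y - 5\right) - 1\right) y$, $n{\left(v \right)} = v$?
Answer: $138 + 16 i \sqrt{10} \approx 138.0 + 50.596 i$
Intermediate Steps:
$q{\left(x \right)} = \sqrt{2} \sqrt{x}$ ($q{\left(x \right)} = \sqrt{2 x} = \sqrt{2} \sqrt{x}$)
$I{\left(y,N \right)} = y \left(-6 + y\right)$ ($I{\left(y,N \right)} = \left(\left(y - 5\right) - 1\right) y = \left(\left(-5 + y\right) - 1\right) y = \left(-6 + y\right) y = y \left(-6 + y\right)$)
$138 + \left(\left(53 - 53\right) + q{\left(-5 \right)}\right) I{\left(n{\left(-2 \right)},6 \right)} = 138 + \left(\left(53 - 53\right) + \sqrt{2} \sqrt{-5}\right) \left(- 2 \left(-6 - 2\right)\right) = 138 + \left(0 + \sqrt{2} i \sqrt{5}\right) \left(\left(-2\right) \left(-8\right)\right) = 138 + \left(0 + i \sqrt{10}\right) 16 = 138 + i \sqrt{10} \cdot 16 = 138 + 16 i \sqrt{10}$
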